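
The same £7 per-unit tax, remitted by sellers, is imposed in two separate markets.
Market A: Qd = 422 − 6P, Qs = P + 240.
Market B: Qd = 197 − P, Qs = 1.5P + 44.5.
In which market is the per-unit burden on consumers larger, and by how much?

Market B, by £3.2.

Market A: pre-tax P* = £26, Q* = 266; post-tax Q = 260; per-unit burden on consumers = £1.
Market B: pre-tax P* = £61, Q* = 136; post-tax Q = 131.8; per-unit burden on consumers = £4.2.
Difference: £1 vs £4.2 → market B is larger by £3.2.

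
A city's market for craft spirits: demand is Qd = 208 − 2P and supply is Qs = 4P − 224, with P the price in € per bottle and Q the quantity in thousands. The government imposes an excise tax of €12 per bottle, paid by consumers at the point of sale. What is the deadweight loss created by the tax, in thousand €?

Deadweight loss = €96 thousand.

Before the tax: set 208 − 2P = 4P − 224 → P* = €72, Q* = 64.
With the tax collected from consumers, demand (in seller-price terms) shifts: Qd = 208 − 2(P + 12).
Solving gives Q = 48 with consumers paying €80 and producers receiving €68 (the €12 wedge).
Quantity falls by |ΔQ| = |64 − 48| = 16.
DWL = ½ · t · |ΔQ| = ½ · 12 · 16 = €96.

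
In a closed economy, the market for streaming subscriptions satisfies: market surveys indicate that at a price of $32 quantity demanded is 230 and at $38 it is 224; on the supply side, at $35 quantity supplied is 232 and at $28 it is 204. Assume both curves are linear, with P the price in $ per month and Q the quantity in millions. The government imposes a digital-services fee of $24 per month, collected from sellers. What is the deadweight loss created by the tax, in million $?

Demand slope: (224 − 230)/(38 − 32) = -1, so Qd = 262 − P.
Supply slope: (204 − 232)/(28 − 35) = 4, so Qs = 4P + 92.
Without the tax, 262 − P = 4P + 92 gives 5P = 170, so P* = $34 and Q* = 228.
With the tax collected from sellers, supply shifts: Qs = 4(P − 24) + 92.
Solving gives Q = 208.8 with consumers paying $53.2 and sellers receiving $29.2 (the $24 wedge).
Quantity falls by |ΔQ| = |228 − 208.8| = 19.2.
DWL = ½ · t · |ΔQ| = ½ · 24 · 19.2 = $230.4.

Deadweight loss = $230.4 million.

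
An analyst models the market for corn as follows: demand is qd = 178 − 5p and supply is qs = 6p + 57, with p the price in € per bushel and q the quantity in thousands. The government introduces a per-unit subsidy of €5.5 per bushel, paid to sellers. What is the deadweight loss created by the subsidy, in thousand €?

Without the subsidy, 178 − 5p = 6p + 57 gives 11p = 121, so p* = €11 and q* = 123.
With a per-unit subsidy paid to sellers, each receives p + 5.5 per unit sold, so supply becomes qs = 6(p + 5.5) + 57.
New equilibrium: buyers pay €8, sellers receive €13.5, q = 138. (Wedge: pb − ps = −5.5.)
Quantity rises by |ΔQ| = |123 − 138| = 15.
DWL = ½ · t · |ΔQ| = ½ · 5.5 · 15 = €41.25.

Deadweight loss = €41.25 thousand.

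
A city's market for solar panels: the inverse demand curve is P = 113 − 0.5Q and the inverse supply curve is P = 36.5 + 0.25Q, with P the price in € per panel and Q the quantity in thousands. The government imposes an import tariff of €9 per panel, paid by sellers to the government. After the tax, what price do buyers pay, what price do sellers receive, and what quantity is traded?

Buyers pay €68; sellers receive €59; quantity = 90.

Rewrite in direct form: Qd = 226 − 2P and Qs = 4P − 146.
Before the tax: set 226 − 2P = 4P − 146 → P* = €62, Q* = 102.
With the tax collected from sellers, supply shifts: Qs = 4(P − 9) − 146.
New equilibrium: buyers pay €68, sellers receive €59, Q = 90. (Wedge: Pb − Ps = 9.)
The less price-elastic side of the market bears the larger share of a per-unit tax.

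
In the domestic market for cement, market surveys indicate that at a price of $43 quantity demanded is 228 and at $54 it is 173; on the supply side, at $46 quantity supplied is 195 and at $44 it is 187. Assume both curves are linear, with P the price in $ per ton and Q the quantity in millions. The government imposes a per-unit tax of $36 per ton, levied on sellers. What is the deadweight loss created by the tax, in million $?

Demand slope: (173 − 228)/(54 − 43) = -5, so Qd = 443 − 5P.
Supply slope: (187 − 195)/(44 − 46) = 4, so Qs = 4P + 11.
Before the tax: set 443 − 5P = 4P + 11 → P* = $48, Q* = 203.
With the tax collected from sellers, supply shifts: Qs = 4(P − 36) + 11.
New equilibrium: consumers pay $64, sellers receive $28, Q = 123. (Wedge: Pb − Ps = 36.)
Quantity falls by |ΔQ| = |203 − 123| = 80.
DWL = ½ · t · |ΔQ| = ½ · 36 · 80 = $1440.

Deadweight loss = $1440 million.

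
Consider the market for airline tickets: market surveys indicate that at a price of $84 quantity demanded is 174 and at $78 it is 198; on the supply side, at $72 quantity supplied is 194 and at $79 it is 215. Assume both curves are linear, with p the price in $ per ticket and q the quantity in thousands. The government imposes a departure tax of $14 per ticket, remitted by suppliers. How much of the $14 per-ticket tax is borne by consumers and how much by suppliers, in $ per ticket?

Consumers bear $6 per ticket; suppliers bear $8 per ticket.

Demand slope: (198 − 174)/(78 − 84) = -4, so qd = 510 − 4p.
Supply slope: (215 − 194)/(79 − 72) = 3, so qs = 3p − 22.
Without the tax, 510 − 4p = 3p − 22 gives 7p = 532, so p* = $76 and q* = 206.
With the tax collected from suppliers, supply shifts: qs = 3(p − 14) − 22.
Solving gives q = 182 with consumers paying $82 and suppliers receiving $68 (the $14 wedge).
Burden on consumers: $6; on suppliers: $8. (They sum to $14.)
The less price-elastic side of the market bears the larger share of a per-unit tax.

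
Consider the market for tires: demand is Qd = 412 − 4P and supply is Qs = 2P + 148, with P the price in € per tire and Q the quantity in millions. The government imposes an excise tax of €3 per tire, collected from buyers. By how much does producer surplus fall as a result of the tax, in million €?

Producer surplus falls by €468 million.

Before the tax: set 412 − 4P = 2P + 148 → P* = €44, Q* = 236.
With the tax collected from buyers, demand (in seller-price terms) shifts: Qd = 412 − 4(P + 3).
Solving gives Q = 232 with buyers paying €45 and suppliers receiving €42 (the €3 wedge).
ΔPS is the trapezoid between Q = 232 and Q = 236 of height €2: ½ · (236 + 232) · 2 = €468.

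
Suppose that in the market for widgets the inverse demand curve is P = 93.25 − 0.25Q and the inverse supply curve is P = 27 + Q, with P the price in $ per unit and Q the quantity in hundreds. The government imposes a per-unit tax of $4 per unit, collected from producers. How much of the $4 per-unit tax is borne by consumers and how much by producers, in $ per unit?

Inverting to Q(P) form: Qd = 373 − 4P; Qs = P − 27.
Without the tax, 373 − 4P = P − 27 gives 5P = 400, so P* = $80 and Q* = 53.
With the tax collected from producers, supply shifts: Qs = (P − 4) − 27.
Solving gives Q = 49.8 with consumers paying $80.8 and producers receiving $76.8 (the $4 wedge).
Burden on consumers: $0.8; on producers: $3.2. (They sum to $4.)
The less price-elastic side of the market bears the larger share of a per-unit tax.

Consumers bear $0.8 per unit; producers bear $3.2 per unit.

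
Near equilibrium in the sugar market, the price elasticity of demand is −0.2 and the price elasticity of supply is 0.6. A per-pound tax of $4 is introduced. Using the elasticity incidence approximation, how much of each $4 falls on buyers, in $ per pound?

Buyers bear ≈ $3 per pound.

Incidence ratio: buyers' share ≈ εs / (εs + |εd|) = 0.6 / (0.6 + 0.2) = 0.75.
So buyers bear ≈ 0.75 × $4 = $3; suppliers bear $1.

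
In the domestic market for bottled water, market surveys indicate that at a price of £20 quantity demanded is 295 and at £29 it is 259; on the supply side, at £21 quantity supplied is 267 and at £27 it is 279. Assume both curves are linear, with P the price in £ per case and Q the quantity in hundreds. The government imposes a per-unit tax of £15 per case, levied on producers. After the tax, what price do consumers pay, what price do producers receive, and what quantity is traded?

Consumers pay £30; producers receive £15; quantity = 255.

Demand slope: (259 − 295)/(29 − 20) = -4, so Qd = 375 − 4P.
Supply slope: (279 − 267)/(27 − 21) = 2, so Qs = 2P + 225.
Without the tax, 375 − 4P = 2P + 225 gives 6P = 150, so P* = £25 and Q* = 275.
With the tax collected from producers, supply shifts: Qs = 2(P − 15) + 225.
New equilibrium: consumers pay £30, producers receive £15, Q = 255. (Wedge: Pb − Ps = 15.)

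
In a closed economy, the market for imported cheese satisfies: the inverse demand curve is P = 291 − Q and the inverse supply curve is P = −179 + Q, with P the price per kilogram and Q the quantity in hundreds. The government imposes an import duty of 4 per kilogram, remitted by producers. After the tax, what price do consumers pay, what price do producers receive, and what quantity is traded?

Consumers pay 58; producers receive 54; quantity = 233.

Inverting to Q(P) form: Qd = 291 − P; Qs = P + 179.
Before the tax: set 291 − P = P + 179 → P* = 56, Q* = 235.
With the tax collected from producers, supply shifts: Qs = (P − 4) + 179.
Solving gives Q = 233 with consumers paying 58 and producers receiving 54 (the 4 wedge).
The less price-elastic side of the market bears the larger share of a per-unit tax.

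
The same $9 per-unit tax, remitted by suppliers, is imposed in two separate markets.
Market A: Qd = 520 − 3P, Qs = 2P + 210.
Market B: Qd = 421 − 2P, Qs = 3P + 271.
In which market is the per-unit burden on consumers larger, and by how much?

Market A: pre-tax P* = $62, Q* = 334; post-tax Q = 323.2; per-unit burden on consumers = $3.6.
Market B: pre-tax P* = $30, Q* = 361; post-tax Q = 350.2; per-unit burden on consumers = $5.4.
Difference: $3.6 vs $5.4 → market B is larger by $1.8.

Market B, by $1.8.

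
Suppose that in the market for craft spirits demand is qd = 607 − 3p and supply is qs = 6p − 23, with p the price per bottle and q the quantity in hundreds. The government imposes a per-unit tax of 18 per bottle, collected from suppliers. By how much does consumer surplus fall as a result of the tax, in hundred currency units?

Consumer surplus falls by 4548 hundred.

Before the tax: set 607 − 3p = 6p − 23 → p* = 70, q* = 397.
With the tax collected from suppliers, supply shifts: qs = 6(p − 18) − 23.
Solving gives q = 361 with consumers paying 82 and suppliers receiving 64 (the 18 wedge).
ΔCS is the trapezoid between Q = 361 and Q = 397 of height 12: ½ · (397 + 361) · 12 = 4548.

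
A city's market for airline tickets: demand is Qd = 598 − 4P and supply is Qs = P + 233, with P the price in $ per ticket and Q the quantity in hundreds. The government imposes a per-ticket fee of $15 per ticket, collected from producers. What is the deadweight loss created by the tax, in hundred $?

Before the tax: set 598 − 4P = P + 233 → P* = $73, Q* = 306.
With the tax collected from producers, supply shifts: Qs = (P − 15) + 233.
Solving gives Q = 294 with consumers paying $76 and producers receiving $61 (the $15 wedge).
Quantity falls by |ΔQ| = |306 − 294| = 12.
DWL = ½ · t · |ΔQ| = ½ · 15 · 12 = $90.

Deadweight loss = $90 hundred.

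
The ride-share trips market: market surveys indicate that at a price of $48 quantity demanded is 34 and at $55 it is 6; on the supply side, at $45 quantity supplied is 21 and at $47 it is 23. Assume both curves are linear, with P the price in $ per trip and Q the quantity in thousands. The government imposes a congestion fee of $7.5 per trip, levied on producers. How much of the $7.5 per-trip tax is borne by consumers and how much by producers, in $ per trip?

Consumers bear $1.5 per trip; producers bear $6 per trip.

Demand slope: (6 − 34)/(55 − 48) = -4, so Qd = 226 − 4P.
Supply slope: (23 − 21)/(47 − 45) = 1, so Qs = P − 24.
Without the tax, 226 − 4P = P − 24 gives 5P = 250, so P* = $50 and Q* = 26.
With the tax collected from producers, supply shifts: Qs = (P − 7.5) − 24.
Solving gives Q = 20 with consumers paying $51.5 and producers receiving $44 (the $7.5 wedge).
Burden on consumers: $1.5; on producers: $6. (They sum to $7.5.)
The less price-elastic side of the market bears the larger share of a per-unit tax.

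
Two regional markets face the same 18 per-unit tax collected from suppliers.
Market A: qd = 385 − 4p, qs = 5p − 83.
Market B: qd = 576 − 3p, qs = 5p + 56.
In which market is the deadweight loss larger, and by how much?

Market A, by 56.25.

Market A: pre-tax p* = 52, q* = 177; post-tax q = 137; deadweight loss = 360.
Market B: pre-tax p* = 65, q* = 381; post-tax q = 347.25; deadweight loss = 303.75.
Difference: 360 vs 303.75 → market A is larger by 56.25.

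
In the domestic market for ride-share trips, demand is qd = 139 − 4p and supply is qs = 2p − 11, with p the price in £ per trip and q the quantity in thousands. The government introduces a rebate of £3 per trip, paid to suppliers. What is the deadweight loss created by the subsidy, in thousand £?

Before the subsidy: set 139 − 4p = 2p − 11 → p* = £25, q* = 39.
With a per-unit subsidy paid to suppliers, each receives p + 3 per unit sold, so supply becomes qs = 2(p + 3) − 11.
Solving gives q = 43 with consumers paying £24 and suppliers receiving £27 (the £3 wedge).
Quantity rises by |ΔQ| = |39 − 43| = 4.
DWL = ½ · t · |ΔQ| = ½ · 3 · 4 = £6.

Deadweight loss = £6 thousand.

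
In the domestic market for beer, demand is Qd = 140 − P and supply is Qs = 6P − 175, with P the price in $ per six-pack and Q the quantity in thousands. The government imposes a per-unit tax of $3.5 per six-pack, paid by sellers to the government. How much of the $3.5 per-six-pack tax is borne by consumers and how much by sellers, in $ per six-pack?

Consumers bear $3 per six-pack; sellers bear $0.5 per six-pack.

Without the tax, 140 − P = 6P − 175 gives 7P = 315, so P* = $45 and Q* = 95.
With the tax collected from sellers, supply shifts: Qs = 6(P − 3.5) − 175.
Solving gives Q = 92 with consumers paying $48 and sellers receiving $44.5 (the $3.5 wedge).
Burden on consumers: $3; on sellers: $0.5. (They sum to $3.5.)
The less price-elastic side of the market bears the larger share of a per-unit tax.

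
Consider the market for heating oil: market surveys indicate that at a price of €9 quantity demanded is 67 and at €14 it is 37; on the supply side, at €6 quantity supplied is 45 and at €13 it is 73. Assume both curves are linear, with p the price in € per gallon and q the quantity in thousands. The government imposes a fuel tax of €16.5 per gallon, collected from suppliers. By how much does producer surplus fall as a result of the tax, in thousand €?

Demand slope: (37 − 67)/(14 − 9) = -6, so qd = 121 − 6p.
Supply slope: (73 − 45)/(13 − 6) = 4, so qs = 4p + 21.
Before the tax: set 121 − 6p = 4p + 21 → p* = €10, q* = 61.
With the tax collected from suppliers, supply shifts: qs = 4(p − 16.5) + 21.
Solving gives q = 21.4 with buyers paying €16.6 and suppliers receiving €0.1 (the €16.5 wedge).
ΔPS is the trapezoid between Q = 21.4 and Q = 61 of height €9.9: ½ · (61 + 21.4) · 9.9 = €407.88.

Producer surplus falls by €407.88 thousand.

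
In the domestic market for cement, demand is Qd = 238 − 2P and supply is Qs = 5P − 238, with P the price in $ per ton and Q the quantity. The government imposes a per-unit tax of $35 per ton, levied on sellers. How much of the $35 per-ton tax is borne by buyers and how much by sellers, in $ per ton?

Buyers bear $25 per ton; sellers bear $10 per ton.

Without the tax, 238 − 2P = 5P − 238 gives 7P = 476, so P* = $68 and Q* = 102.
With the tax collected from sellers, supply shifts: Qs = 5(P − 35) − 238.
Solving gives Q = 52 with buyers paying $93 and sellers receiving $58 (the $35 wedge).
Burden on buyers: $25; on sellers: $10. (They sum to $35.)
The less price-elastic side of the market bears the larger share of a per-unit tax.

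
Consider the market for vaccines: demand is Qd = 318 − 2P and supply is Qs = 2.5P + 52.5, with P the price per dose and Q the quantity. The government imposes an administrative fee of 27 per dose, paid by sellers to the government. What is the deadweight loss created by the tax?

Deadweight loss = 405.

Without the tax, 318 − 2P = 2.5P + 52.5 gives 4.5P = 265.5, so P* = 59 and Q* = 200.
With the tax collected from sellers, supply shifts: Qs = 2.5(P − 27) + 52.5.
New equilibrium: consumers pay 74, sellers receive 47, Q = 170. (Wedge: Pb − Ps = 27.)
Quantity falls by |ΔQ| = |200 − 170| = 30.
DWL = ½ · t · |ΔQ| = ½ · 27 · 30 = 405.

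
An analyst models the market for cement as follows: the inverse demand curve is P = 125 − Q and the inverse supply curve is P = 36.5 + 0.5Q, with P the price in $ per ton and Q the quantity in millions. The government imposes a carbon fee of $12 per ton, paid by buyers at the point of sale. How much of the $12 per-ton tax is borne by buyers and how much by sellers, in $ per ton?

Buyers bear $8 per ton; sellers bear $4 per ton.

Inverting to Q(P) form: Qd = 125 − P; Qs = 2P − 73.
Without the tax, 125 − P = 2P − 73 gives 3P = 198, so P* = $66 and Q* = 59.
With the tax collected from buyers, demand (in seller-price terms) shifts: Qd = 125 − (P + 12).
Solving gives Q = 51 with buyers paying $74 and sellers receiving $62 (the $12 wedge).
Burden on buyers: $8; on sellers: $4. (They sum to $12.)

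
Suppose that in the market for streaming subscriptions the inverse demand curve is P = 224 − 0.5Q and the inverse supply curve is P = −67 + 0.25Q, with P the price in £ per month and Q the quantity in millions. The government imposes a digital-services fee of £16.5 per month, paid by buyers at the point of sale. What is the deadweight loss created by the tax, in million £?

Inverting to Q(P) form: Qd = 448 − 2P; Qs = 4P + 268.
Without the tax, 448 − 2P = 4P + 268 gives 6P = 180, so P* = £30 and Q* = 388.
With the tax collected from buyers, demand (in seller-price terms) shifts: Qd = 448 − 2(P + 16.5).
Solving gives Q = 366 with buyers paying £41 and suppliers receiving £24.5 (the £16.5 wedge).
Quantity falls by |ΔQ| = |388 − 366| = 22.
DWL = ½ · t · |ΔQ| = ½ · 16.5 · 22 = £181.5.

Deadweight loss = £181.5 million.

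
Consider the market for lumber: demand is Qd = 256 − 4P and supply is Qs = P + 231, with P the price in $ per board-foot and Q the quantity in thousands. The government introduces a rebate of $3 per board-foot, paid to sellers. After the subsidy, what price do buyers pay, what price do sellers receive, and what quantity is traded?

Before the subsidy: set 256 − 4P = P + 231 → P* = $5, Q* = 236.
With a per-unit subsidy paid to sellers, each receives P + 3 per unit sold, so supply becomes Qs = (P + 3) + 231.
Solving gives Q = 238.4 with buyers paying $4.4 and sellers receiving $7.4 (the $3 wedge).

Buyers pay $4.4; sellers receive $7.4; quantity = 238.4.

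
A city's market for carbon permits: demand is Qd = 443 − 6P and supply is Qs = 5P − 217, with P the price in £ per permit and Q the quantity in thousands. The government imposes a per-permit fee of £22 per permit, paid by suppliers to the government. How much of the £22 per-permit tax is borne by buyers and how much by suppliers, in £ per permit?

Before the tax: set 443 − 6P = 5P − 217 → P* = £60, Q* = 83.
With the tax collected from suppliers, supply shifts: Qs = 5(P − 22) − 217.
New equilibrium: buyers pay £70, suppliers receive £48, Q = 23. (Wedge: Pb − Ps = 22.)
Burden on buyers: £10; on suppliers: £12. (They sum to £22.)
The less price-elastic side of the market bears the larger share of a per-unit tax.

Buyers bear £10 per permit; suppliers bear £12 per permit.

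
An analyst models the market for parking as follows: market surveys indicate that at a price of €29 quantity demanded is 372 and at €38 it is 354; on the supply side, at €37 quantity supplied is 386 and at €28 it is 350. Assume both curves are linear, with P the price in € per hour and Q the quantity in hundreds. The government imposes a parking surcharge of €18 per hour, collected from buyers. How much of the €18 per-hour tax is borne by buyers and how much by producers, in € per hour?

Buyers bear €12 per hour; producers bear €6 per hour.

Demand slope: (354 − 372)/(38 − 29) = -2, so Qd = 430 − 2P.
Supply slope: (350 − 386)/(28 − 37) = 4, so Qs = 4P + 238.
Before the tax: set 430 − 2P = 4P + 238 → P* = €32, Q* = 366.
With the tax collected from buyers, demand (in seller-price terms) shifts: Qd = 430 − 2(P + 18).
Solving gives Q = 342 with buyers paying €44 and producers receiving €26 (the €18 wedge).
Burden on buyers: €12; on producers: €6. (They sum to €18.)
The less price-elastic side of the market bears the larger share of a per-unit tax.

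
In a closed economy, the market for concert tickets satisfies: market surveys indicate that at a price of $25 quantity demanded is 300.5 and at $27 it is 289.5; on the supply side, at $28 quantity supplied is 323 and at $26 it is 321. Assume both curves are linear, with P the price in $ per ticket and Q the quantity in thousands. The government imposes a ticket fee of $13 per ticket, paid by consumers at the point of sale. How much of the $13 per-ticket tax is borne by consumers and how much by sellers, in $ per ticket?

Consumers bear $2 per ticket; sellers bear $11 per ticket.

Demand slope: (289.5 − 300.5)/(27 − 25) = -5.5, so Qd = 438 − 5.5P.
Supply slope: (321 − 323)/(26 − 28) = 1, so Qs = P + 295.
Without the tax, 438 − 5.5P = P + 295 gives 6.5P = 143, so P* = $22 and Q* = 317.
With the tax collected from consumers, demand (in seller-price terms) shifts: Qd = 438 − 5.5(P + 13).
Solving gives Q = 306 with consumers paying $24 and sellers receiving $11 (the $13 wedge).
Burden on consumers: $2; on sellers: $11. (They sum to $13.)
The less price-elastic side of the market bears the larger share of a per-unit tax.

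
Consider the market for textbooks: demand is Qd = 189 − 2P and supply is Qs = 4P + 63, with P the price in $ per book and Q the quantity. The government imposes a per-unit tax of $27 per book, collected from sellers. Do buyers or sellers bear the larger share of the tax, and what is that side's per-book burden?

Buyers bear the larger share: $18 per book.

Without the tax, 189 − 2P = 4P + 63 gives 6P = 126, so P* = $21 and Q* = 147.
With the tax collected from sellers, supply shifts: Qs = 4(P − 27) + 63.
New equilibrium: buyers pay $39, sellers receive $12, Q = 111. (Wedge: Pb − Ps = 27.)
Per-book burden: buyers $18, sellers $9.
Buyers take the larger share because demand is less price-elastic here (demand slope 2 vs supply slope 4).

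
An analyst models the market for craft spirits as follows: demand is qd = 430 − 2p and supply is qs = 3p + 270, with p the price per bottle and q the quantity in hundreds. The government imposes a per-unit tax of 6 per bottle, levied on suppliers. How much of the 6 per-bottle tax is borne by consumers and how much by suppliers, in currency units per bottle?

Consumers bear 3.6 per bottle; suppliers bear 2.4 per bottle.

Without the tax, 430 − 2p = 3p + 270 gives 5p = 160, so p* = 32 and q* = 366.
With the tax collected from suppliers, supply shifts: qs = 3(p − 6) + 270.
Solving gives q = 358.8 with consumers paying 35.6 and suppliers receiving 29.6 (the 6 wedge).
Burden on consumers: 3.6; on suppliers: 2.4. (They sum to 6.)
The less price-elastic side of the market bears the larger share of a per-unit tax.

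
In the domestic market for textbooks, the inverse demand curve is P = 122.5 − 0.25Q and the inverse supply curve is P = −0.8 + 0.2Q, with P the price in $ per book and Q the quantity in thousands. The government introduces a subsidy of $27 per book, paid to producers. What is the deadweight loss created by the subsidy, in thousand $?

Deadweight loss = $810 thousand.

Rewrite in direct form: Qd = 490 − 4P and Qs = 5P + 4.
Without the subsidy, 490 − 4P = 5P + 4 gives 9P = 486, so P* = $54 and Q* = 274.
With a per-unit subsidy paid to producers, each receives P + 27 per unit sold, so supply becomes Qs = 5(P + 27) + 4.
Solving gives Q = 334 with buyers paying $39 and producers receiving $66 (the $27 wedge).
Quantity rises by |ΔQ| = |274 − 334| = 60.
DWL = ½ · t · |ΔQ| = ½ · 27 · 60 = $810.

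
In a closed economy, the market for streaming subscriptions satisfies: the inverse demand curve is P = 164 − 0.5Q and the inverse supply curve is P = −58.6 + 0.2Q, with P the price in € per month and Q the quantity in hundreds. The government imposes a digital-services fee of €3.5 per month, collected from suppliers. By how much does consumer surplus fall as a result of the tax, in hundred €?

Consumer surplus falls by €788.75 hundred.

Inverting to Q(P) form: Qd = 328 − 2P; Qs = 5P + 293.
Before the tax: set 328 − 2P = 5P + 293 → P* = €5, Q* = 318.
With the tax collected from suppliers, supply shifts: Qs = 5(P − 3.5) + 293.
Solving gives Q = 313 with consumers paying €7.5 and suppliers receiving €4 (the €3.5 wedge).
ΔCS is the trapezoid between Q = 313 and Q = 318 of height €2.5: ½ · (318 + 313) · 2.5 = €788.75.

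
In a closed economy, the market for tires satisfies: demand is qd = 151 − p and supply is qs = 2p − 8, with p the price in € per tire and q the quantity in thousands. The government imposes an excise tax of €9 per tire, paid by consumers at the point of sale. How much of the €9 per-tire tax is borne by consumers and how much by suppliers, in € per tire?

Consumers bear €6 per tire; suppliers bear €3 per tire.

Before the tax: set 151 − p = 2p − 8 → p* = €53, q* = 98.
With the tax collected from consumers, demand (in seller-price terms) shifts: qd = 151 − (p + 9).
Solving gives q = 92 with consumers paying €59 and suppliers receiving €50 (the €9 wedge).
Burden on consumers: €6; on suppliers: €3. (They sum to €9.)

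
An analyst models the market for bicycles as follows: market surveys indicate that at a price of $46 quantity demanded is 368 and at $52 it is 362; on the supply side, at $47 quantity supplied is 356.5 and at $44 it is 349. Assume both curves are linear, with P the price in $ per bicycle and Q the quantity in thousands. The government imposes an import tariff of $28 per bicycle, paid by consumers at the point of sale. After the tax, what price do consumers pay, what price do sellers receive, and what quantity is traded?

Demand slope: (362 − 368)/(52 − 46) = -1, so Qd = 414 − P.
Supply slope: (349 − 356.5)/(44 − 47) = 2.5, so Qs = 2.5P + 239.
Before the tax: set 414 − P = 2.5P + 239 → P* = $50, Q* = 364.
With the tax collected from consumers, demand (in seller-price terms) shifts: Qd = 414 − (P + 28).
Solving gives Q = 344 with consumers paying $70 and sellers receiving $42 (the $28 wedge).

Consumers pay $70; sellers receive $42; quantity = 344.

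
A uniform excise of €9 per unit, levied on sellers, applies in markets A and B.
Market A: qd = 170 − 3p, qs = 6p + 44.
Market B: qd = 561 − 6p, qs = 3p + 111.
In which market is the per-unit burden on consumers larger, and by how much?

Market A, by €3.

Market A: pre-tax p* = €14, q* = 128; post-tax q = 110; per-unit burden on consumers = €6.
Market B: pre-tax p* = €50, q* = 261; post-tax q = 243; per-unit burden on consumers = €3.
Difference: €6 vs €3 → market A is larger by €3.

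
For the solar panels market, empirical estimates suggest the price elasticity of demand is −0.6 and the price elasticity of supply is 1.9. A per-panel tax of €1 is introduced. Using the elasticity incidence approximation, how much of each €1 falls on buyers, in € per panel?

Buyers bear ≈ €0.76 per panel.

Incidence ratio: buyers' share ≈ εs / (εs + |εd|) = 1.9 / (1.9 + 0.6) = 0.76.
So buyers bear ≈ 0.76 × €1 = €0.76; sellers bear €0.24.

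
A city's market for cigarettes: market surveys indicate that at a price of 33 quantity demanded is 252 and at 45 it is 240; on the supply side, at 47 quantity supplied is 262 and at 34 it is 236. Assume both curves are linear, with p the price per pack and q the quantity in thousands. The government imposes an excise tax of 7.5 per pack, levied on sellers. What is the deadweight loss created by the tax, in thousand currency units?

Demand slope: (240 − 252)/(45 − 33) = -1, so qd = 285 − p.
Supply slope: (236 − 262)/(34 − 47) = 2, so qs = 2p + 168.
Before the tax: set 285 − p = 2p + 168 → p* = 39, q* = 246.
With the tax collected from sellers, supply shifts: qs = 2(p − 7.5) + 168.
New equilibrium: buyers pay 44, sellers receive 36.5, q = 241. (Wedge: pb − ps = 7.5.)
Quantity falls by |ΔQ| = |246 − 241| = 5.
DWL = ½ · t · |ΔQ| = ½ · 7.5 · 5 = 18.75.

Deadweight loss = 18.75 thousand.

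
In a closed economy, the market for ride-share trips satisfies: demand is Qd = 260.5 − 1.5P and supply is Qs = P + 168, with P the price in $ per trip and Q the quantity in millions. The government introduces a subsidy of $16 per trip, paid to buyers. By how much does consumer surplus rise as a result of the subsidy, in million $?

Consumer surplus rises by $1342.72 million.

Before the subsidy: set 260.5 − 1.5P = P + 168 → P* = $37, Q* = 205.
With a per-unit subsidy paid to buyers, each effectively pays P − 16, so demand becomes Qd = 260.5 − 1.5(P − 16).
New equilibrium: buyers pay $30.6, suppliers receive $46.6, Q = 214.6. (Wedge: Pb − Ps = −16.)
ΔCS is the trapezoid between Q = 214.6 and Q = 205 of height $6.4: ½ · (205 + 214.6) · 6.4 = $1342.72.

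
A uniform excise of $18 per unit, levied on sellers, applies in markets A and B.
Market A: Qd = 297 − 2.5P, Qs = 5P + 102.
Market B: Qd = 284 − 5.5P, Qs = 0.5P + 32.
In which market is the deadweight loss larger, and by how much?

Market A: pre-tax P* = $26, Q* = 232; post-tax Q = 202; deadweight loss = $270.
Market B: pre-tax P* = $42, Q* = 53; post-tax Q = 44.75; deadweight loss = $74.25.
Difference: $270 vs $74.25 → market A is larger by $195.75.

Market A, by $195.75.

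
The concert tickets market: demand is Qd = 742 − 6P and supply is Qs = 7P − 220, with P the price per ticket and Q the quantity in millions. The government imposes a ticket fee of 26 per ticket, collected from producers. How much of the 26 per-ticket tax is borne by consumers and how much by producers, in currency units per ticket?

Consumers bear 14 per ticket; producers bear 12 per ticket.

Without the tax, 742 − 6P = 7P − 220 gives 13P = 962, so P* = 74 and Q* = 298.
With the tax collected from producers, supply shifts: Qs = 7(P − 26) − 220.
New equilibrium: consumers pay 88, producers receive 62, Q = 214. (Wedge: Pb − Ps = 26.)
Burden on consumers: 14; on producers: 12. (They sum to 26.)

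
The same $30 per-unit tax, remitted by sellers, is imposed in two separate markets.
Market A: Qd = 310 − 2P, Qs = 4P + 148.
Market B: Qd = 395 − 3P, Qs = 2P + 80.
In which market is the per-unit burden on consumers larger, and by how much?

Market A, by $8.

Market A: pre-tax P* = $27, Q* = 256; post-tax Q = 216; per-unit burden on consumers = $20.
Market B: pre-tax P* = $63, Q* = 206; post-tax Q = 170; per-unit burden on consumers = $12.
Difference: $20 vs $12 → market A is larger by $8.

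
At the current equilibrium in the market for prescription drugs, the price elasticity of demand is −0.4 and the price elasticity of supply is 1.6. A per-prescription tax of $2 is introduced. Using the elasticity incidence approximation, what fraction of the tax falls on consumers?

Incidence ratio: consumers' share ≈ εs / (εs + |εd|) = 1.6 / (1.6 + 0.4) = 0.8.
Supply is the more elastic side, so consumers bear the larger share.

Consumers' share ≈ 0.8.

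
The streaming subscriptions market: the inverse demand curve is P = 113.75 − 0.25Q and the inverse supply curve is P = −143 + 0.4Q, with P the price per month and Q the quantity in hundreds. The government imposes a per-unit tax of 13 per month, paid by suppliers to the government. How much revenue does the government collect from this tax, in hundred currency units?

Tax revenue = 4875 hundred.

Rewrite in direct form: Qd = 455 − 4P and Qs = 2.5P + 357.5.
Before the tax: set 455 − 4P = 2.5P + 357.5 → P* = 15, Q* = 395.
With the tax collected from suppliers, supply shifts: Qs = 2.5(P − 13) + 357.5.
New equilibrium: buyers pay 20, suppliers receive 7, Q = 375. (Wedge: Pb − Ps = 13.)
Revenue = t · Q = 13 · 375 = 4875.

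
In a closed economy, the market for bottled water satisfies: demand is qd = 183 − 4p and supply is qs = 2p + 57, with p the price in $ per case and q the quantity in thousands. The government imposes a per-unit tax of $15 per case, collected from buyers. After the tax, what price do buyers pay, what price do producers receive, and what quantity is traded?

Without the tax, 183 − 4p = 2p + 57 gives 6p = 126, so p* = $21 and q* = 99.
With the tax collected from buyers, demand (in seller-price terms) shifts: qd = 183 − 4(p + 15).
Solving gives q = 79 with buyers paying $26 and producers receiving $11 (the $15 wedge).
The less price-elastic side of the market bears the larger share of a per-unit tax.

Buyers pay $26; producers receive $11; quantity = 79.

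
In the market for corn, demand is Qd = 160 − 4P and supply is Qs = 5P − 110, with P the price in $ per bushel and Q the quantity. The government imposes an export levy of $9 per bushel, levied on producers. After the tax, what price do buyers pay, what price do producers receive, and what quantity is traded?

Buyers pay $35; producers receive $26; quantity = 20.

Without the tax, 160 − 4P = 5P − 110 gives 9P = 270, so P* = $30 and Q* = 40.
With the tax collected from producers, supply shifts: Qs = 5(P − 9) − 110.
Solving gives Q = 20 with buyers paying $35 and producers receiving $26 (the $9 wedge).
The less price-elastic side of the market bears the larger share of a per-unit tax.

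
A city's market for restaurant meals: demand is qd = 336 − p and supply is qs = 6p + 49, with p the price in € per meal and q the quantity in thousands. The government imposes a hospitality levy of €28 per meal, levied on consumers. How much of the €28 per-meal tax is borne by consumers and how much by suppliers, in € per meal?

Consumers bear €24 per meal; suppliers bear €4 per meal.

Without the tax, 336 − p = 6p + 49 gives 7p = 287, so p* = €41 and q* = 295.
With the tax collected from consumers, demand (in seller-price terms) shifts: qd = 336 − (p + 28).
Solving gives q = 271 with consumers paying €65 and suppliers receiving €37 (the €28 wedge).
Burden on consumers: €24; on suppliers: €4. (They sum to €28.)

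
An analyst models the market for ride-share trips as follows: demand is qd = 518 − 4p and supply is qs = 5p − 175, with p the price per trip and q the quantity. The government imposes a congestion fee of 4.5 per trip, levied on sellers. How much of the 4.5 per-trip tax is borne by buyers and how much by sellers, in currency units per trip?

Buyers bear 2.5 per trip; sellers bear 2 per trip.

Before the tax: set 518 − 4p = 5p − 175 → p* = 77, q* = 210.
With the tax collected from sellers, supply shifts: qs = 5(p − 4.5) − 175.
Solving gives q = 200 with buyers paying 79.5 and sellers receiving 75 (the 4.5 wedge).
Burden on buyers: 2.5; on sellers: 2. (They sum to 4.5.)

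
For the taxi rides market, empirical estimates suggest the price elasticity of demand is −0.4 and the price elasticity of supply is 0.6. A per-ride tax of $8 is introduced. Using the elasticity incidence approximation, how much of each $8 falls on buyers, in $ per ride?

Buyers bear ≈ $4.8 per ride.

Incidence ratio: buyers' share ≈ εs / (εs + |εd|) = 0.6 / (0.6 + 0.4) = 0.6.
So buyers bear ≈ 0.6 × $8 = $4.8; producers bear $3.2.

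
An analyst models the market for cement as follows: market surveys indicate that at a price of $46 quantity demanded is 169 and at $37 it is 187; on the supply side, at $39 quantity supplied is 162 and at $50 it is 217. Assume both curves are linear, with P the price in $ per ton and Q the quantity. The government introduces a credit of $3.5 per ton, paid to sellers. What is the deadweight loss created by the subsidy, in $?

Demand slope: (187 − 169)/(37 − 46) = -2, so Qd = 261 − 2P.
Supply slope: (217 − 162)/(50 − 39) = 5, so Qs = 5P − 33.
Without the subsidy, 261 − 2P = 5P − 33 gives 7P = 294, so P* = $42 and Q* = 177.
With a per-unit subsidy paid to sellers, each receives P + 3.5 per unit sold, so supply becomes Qs = 5(P + 3.5) − 33.
Solving gives Q = 182 with consumers paying $39.5 and sellers receiving $43 (the $3.5 wedge).
Quantity rises by |ΔQ| = |177 − 182| = 5.
DWL = ½ · t · |ΔQ| = ½ · 3.5 · 5 = $8.75.

Deadweight loss = $8.75.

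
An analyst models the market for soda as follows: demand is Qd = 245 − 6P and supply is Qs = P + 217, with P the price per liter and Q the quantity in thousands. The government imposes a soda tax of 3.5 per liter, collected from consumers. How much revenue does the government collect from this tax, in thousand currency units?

Without the tax, 245 − 6P = P + 217 gives 7P = 28, so P* = 4 and Q* = 221.
With the tax collected from consumers, demand (in seller-price terms) shifts: Qd = 245 − 6(P + 3.5).
New equilibrium: consumers pay 4.5, suppliers receive 1, Q = 218. (Wedge: Pb − Ps = 3.5.)
Revenue = t · Q = 3.5 · 218 = 763.

Tax revenue = 763 thousand.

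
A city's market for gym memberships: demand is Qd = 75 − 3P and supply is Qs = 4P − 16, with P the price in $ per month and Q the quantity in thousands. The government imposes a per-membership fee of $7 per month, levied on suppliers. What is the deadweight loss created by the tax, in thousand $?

Without the tax, 75 − 3P = 4P − 16 gives 7P = 91, so P* = $13 and Q* = 36.
With the tax collected from suppliers, supply shifts: Qs = 4(P − 7) − 16.
Solving gives Q = 24 with buyers paying $17 and suppliers receiving $10 (the $7 wedge).
Quantity falls by |ΔQ| = |36 − 24| = 12.
DWL = ½ · t · |ΔQ| = ½ · 7 · 12 = $42.

Deadweight loss = $42 thousand.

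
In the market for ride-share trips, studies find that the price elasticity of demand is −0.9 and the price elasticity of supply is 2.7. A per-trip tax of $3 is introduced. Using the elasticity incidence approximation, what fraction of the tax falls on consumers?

Consumers' share ≈ 0.75.

Incidence ratio: consumers' share ≈ εs / (εs + |εd|) = 2.7 / (2.7 + 0.9) = 0.75.
Supply is the more elastic side, so consumers bear the larger share.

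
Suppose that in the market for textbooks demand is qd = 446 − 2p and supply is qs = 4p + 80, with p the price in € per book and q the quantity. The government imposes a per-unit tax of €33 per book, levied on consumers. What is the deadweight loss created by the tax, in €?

Without the tax, 446 − 2p = 4p + 80 gives 6p = 366, so p* = €61 and q* = 324.
With the tax collected from consumers, demand (in seller-price terms) shifts: qd = 446 − 2(p + 33).
New equilibrium: consumers pay €83, producers receive €50, q = 280. (Wedge: pb − ps = 33.)
Quantity falls by |ΔQ| = |324 − 280| = 44.
DWL = ½ · t · |ΔQ| = ½ · 33 · 44 = €726.

Deadweight loss = €726.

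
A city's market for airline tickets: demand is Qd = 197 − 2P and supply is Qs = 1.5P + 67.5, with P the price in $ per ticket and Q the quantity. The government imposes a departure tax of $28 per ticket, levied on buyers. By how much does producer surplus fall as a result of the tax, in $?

Before the tax: set 197 − 2P = 1.5P + 67.5 → P* = $37, Q* = 123.
With the tax collected from buyers, demand (in seller-price terms) shifts: Qd = 197 − 2(P + 28).
Solving gives Q = 99 with buyers paying $49 and producers receiving $21 (the $28 wedge).
ΔPS is the trapezoid between Q = 99 and Q = 123 of height $16: ½ · (123 + 99) · 16 = $1776.

Producer surplus falls by $1776.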